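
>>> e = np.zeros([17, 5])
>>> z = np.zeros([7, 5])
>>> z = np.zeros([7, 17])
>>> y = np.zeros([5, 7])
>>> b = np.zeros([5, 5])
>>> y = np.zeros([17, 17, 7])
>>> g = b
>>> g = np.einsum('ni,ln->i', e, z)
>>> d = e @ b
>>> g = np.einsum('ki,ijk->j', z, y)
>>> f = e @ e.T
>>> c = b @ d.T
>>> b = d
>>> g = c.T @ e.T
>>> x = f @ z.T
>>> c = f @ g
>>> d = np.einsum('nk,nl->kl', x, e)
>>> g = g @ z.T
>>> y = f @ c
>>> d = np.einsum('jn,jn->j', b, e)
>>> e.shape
(17, 5)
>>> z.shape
(7, 17)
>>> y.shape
(17, 17)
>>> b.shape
(17, 5)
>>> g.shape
(17, 7)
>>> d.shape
(17,)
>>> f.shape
(17, 17)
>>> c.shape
(17, 17)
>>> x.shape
(17, 7)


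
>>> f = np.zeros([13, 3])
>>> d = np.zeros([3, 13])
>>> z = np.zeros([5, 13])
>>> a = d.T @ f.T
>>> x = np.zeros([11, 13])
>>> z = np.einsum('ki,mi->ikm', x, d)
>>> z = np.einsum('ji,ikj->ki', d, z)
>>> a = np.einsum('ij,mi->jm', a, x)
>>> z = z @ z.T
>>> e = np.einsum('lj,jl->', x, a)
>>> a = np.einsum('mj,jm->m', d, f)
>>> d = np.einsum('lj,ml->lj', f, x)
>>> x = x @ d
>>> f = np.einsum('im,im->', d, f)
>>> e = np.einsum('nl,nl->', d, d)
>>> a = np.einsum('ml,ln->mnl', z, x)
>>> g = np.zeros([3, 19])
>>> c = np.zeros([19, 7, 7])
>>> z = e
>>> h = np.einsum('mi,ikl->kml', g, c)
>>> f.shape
()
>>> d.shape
(13, 3)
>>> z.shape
()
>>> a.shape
(11, 3, 11)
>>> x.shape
(11, 3)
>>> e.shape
()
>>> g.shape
(3, 19)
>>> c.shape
(19, 7, 7)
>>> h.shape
(7, 3, 7)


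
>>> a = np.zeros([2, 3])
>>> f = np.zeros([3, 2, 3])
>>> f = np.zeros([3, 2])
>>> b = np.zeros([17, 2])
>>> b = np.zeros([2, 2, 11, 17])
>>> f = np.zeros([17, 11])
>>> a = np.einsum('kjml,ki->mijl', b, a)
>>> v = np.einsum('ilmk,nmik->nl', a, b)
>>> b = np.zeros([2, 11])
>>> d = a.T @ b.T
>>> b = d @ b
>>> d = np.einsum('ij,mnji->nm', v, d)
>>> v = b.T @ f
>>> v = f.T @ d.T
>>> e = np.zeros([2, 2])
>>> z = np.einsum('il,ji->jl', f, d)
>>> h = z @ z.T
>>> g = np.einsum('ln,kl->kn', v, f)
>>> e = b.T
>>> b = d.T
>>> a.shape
(11, 3, 2, 17)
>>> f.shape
(17, 11)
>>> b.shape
(17, 2)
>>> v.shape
(11, 2)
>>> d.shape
(2, 17)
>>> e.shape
(11, 3, 2, 17)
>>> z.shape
(2, 11)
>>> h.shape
(2, 2)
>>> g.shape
(17, 2)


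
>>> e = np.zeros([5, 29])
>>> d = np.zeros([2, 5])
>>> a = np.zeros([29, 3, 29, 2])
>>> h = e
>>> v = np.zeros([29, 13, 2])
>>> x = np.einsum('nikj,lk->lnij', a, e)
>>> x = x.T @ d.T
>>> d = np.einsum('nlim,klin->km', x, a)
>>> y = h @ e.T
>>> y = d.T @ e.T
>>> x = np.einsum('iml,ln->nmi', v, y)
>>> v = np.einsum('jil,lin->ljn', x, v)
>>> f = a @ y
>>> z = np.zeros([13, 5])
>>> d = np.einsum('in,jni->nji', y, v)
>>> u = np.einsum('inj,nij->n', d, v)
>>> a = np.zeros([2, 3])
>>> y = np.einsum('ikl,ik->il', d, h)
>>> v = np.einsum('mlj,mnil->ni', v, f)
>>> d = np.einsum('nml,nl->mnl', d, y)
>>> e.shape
(5, 29)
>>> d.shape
(29, 5, 2)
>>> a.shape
(2, 3)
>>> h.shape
(5, 29)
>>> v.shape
(3, 29)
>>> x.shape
(5, 13, 29)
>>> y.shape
(5, 2)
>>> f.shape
(29, 3, 29, 5)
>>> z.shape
(13, 5)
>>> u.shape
(29,)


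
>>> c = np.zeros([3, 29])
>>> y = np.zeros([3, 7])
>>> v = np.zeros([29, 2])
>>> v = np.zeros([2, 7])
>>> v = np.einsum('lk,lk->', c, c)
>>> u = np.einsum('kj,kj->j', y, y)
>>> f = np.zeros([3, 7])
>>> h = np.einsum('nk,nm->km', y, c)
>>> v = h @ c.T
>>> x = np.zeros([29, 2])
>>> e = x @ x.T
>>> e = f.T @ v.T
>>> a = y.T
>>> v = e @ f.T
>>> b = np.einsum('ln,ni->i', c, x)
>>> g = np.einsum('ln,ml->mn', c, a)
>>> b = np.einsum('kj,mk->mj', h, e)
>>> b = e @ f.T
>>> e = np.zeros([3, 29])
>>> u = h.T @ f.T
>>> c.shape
(3, 29)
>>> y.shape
(3, 7)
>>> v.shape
(7, 3)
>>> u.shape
(29, 3)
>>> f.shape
(3, 7)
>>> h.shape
(7, 29)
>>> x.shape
(29, 2)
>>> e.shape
(3, 29)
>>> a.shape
(7, 3)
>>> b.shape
(7, 3)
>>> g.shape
(7, 29)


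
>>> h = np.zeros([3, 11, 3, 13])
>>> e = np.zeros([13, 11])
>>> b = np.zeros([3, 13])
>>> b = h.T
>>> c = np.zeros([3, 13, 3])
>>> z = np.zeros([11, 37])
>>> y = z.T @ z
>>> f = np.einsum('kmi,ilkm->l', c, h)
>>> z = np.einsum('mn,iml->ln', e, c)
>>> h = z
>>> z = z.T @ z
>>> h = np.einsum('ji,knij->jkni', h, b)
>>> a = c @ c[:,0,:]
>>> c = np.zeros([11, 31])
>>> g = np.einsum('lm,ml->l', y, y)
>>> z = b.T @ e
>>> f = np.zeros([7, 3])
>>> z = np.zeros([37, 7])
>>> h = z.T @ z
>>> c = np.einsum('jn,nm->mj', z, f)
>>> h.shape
(7, 7)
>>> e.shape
(13, 11)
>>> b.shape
(13, 3, 11, 3)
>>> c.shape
(3, 37)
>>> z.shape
(37, 7)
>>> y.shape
(37, 37)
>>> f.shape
(7, 3)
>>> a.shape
(3, 13, 3)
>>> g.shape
(37,)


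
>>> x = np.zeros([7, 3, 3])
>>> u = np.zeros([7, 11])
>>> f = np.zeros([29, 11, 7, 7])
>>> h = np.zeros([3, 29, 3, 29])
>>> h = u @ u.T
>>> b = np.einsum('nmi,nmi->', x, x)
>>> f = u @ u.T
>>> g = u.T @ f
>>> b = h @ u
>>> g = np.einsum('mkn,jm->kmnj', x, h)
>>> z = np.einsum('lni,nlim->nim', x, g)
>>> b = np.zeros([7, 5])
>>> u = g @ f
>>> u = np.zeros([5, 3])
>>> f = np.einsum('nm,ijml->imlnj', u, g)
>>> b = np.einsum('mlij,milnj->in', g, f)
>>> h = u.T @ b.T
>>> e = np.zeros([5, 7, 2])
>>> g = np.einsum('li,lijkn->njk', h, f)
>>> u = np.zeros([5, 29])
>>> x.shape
(7, 3, 3)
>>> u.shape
(5, 29)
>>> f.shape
(3, 3, 7, 5, 7)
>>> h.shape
(3, 3)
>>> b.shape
(3, 5)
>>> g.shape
(7, 7, 5)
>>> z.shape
(3, 3, 7)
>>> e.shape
(5, 7, 2)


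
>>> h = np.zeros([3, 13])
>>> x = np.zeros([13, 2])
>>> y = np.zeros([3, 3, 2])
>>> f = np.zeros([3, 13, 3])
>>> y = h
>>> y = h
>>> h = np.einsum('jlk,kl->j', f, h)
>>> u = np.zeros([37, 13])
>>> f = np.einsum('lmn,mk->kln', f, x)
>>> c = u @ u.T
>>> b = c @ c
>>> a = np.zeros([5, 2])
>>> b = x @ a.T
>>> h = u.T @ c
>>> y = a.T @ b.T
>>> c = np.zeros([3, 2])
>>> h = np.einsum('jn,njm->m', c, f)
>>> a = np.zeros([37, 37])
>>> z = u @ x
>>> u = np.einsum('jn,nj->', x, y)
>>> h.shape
(3,)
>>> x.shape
(13, 2)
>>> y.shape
(2, 13)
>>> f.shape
(2, 3, 3)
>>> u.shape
()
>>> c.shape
(3, 2)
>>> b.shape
(13, 5)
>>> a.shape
(37, 37)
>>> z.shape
(37, 2)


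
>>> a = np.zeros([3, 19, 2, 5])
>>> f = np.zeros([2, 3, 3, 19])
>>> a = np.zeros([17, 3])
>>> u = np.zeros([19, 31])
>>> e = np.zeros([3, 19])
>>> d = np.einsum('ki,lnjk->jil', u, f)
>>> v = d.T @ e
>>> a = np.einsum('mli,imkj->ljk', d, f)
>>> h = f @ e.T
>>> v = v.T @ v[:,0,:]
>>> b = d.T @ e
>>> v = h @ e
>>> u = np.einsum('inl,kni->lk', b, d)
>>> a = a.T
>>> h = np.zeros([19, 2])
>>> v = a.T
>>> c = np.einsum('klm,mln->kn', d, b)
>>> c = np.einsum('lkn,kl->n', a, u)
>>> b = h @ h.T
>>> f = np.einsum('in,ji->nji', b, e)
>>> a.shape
(3, 19, 31)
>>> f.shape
(19, 3, 19)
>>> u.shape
(19, 3)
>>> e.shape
(3, 19)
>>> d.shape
(3, 31, 2)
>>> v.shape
(31, 19, 3)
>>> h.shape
(19, 2)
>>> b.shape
(19, 19)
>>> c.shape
(31,)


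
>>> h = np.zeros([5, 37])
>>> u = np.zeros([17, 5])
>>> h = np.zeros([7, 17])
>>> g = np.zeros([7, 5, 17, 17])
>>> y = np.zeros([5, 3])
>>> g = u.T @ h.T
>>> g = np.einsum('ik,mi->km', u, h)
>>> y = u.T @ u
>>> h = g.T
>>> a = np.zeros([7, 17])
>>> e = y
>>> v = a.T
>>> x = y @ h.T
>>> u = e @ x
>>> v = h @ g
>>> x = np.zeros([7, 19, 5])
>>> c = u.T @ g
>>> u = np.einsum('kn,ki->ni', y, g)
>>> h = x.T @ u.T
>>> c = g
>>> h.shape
(5, 19, 5)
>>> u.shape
(5, 7)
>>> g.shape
(5, 7)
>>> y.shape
(5, 5)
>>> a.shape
(7, 17)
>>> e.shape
(5, 5)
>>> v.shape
(7, 7)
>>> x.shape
(7, 19, 5)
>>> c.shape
(5, 7)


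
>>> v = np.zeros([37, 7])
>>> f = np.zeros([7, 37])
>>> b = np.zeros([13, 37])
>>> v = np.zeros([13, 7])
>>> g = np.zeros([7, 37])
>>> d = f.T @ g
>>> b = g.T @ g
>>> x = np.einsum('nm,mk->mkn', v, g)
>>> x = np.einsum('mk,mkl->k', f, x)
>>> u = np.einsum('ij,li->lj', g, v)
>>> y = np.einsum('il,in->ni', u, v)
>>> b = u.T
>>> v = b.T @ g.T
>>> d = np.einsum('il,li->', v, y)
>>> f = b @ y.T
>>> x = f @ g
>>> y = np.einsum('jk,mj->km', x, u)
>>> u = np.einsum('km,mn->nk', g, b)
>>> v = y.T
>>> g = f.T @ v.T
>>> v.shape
(13, 37)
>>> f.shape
(37, 7)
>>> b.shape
(37, 13)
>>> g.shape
(7, 13)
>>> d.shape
()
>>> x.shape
(37, 37)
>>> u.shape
(13, 7)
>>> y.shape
(37, 13)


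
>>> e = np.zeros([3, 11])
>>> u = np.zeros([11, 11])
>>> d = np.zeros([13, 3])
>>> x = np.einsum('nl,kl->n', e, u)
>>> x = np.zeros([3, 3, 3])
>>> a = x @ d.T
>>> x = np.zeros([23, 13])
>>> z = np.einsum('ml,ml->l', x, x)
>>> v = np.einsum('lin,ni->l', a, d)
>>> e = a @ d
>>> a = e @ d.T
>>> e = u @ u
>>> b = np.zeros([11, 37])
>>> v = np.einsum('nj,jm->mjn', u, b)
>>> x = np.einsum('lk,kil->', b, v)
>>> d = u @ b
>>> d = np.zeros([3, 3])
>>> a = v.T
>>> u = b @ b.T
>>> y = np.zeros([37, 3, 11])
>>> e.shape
(11, 11)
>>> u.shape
(11, 11)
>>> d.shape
(3, 3)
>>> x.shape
()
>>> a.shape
(11, 11, 37)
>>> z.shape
(13,)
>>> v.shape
(37, 11, 11)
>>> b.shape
(11, 37)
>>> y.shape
(37, 3, 11)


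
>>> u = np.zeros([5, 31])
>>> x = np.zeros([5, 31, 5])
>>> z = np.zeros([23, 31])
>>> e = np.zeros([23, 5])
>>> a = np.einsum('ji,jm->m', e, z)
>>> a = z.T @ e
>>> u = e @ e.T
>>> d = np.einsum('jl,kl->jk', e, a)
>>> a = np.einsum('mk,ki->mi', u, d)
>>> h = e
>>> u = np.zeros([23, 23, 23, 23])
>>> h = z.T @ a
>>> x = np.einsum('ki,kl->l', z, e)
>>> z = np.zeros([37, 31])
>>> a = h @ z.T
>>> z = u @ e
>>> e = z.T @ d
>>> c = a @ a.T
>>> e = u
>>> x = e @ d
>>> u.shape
(23, 23, 23, 23)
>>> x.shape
(23, 23, 23, 31)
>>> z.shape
(23, 23, 23, 5)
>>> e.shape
(23, 23, 23, 23)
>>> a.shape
(31, 37)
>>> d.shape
(23, 31)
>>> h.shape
(31, 31)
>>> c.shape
(31, 31)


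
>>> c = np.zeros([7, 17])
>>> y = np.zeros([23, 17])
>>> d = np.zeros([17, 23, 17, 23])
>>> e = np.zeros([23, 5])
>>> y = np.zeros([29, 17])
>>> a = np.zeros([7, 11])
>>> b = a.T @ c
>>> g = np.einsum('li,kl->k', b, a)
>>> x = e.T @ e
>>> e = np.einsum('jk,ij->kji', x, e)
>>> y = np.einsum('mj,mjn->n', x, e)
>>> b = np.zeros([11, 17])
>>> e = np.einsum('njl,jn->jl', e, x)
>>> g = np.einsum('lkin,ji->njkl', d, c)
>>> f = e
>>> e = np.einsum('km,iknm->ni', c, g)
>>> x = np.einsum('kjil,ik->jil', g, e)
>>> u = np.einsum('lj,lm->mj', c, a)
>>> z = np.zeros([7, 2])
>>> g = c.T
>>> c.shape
(7, 17)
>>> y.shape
(23,)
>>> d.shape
(17, 23, 17, 23)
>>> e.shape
(23, 23)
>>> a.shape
(7, 11)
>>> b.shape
(11, 17)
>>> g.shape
(17, 7)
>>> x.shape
(7, 23, 17)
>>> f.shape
(5, 23)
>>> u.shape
(11, 17)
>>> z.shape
(7, 2)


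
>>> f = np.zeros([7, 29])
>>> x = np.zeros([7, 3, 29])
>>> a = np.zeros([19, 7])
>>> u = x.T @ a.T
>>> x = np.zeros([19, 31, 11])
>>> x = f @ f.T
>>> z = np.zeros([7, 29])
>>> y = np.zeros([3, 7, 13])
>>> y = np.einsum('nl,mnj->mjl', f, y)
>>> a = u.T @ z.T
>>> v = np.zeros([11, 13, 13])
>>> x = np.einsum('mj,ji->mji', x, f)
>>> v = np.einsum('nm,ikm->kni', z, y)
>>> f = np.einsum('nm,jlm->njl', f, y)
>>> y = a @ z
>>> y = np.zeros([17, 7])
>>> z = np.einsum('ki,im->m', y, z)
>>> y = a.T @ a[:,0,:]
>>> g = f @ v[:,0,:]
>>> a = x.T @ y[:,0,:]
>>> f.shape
(7, 3, 13)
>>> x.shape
(7, 7, 29)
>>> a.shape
(29, 7, 7)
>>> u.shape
(29, 3, 19)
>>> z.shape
(29,)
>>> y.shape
(7, 3, 7)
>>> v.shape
(13, 7, 3)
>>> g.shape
(7, 3, 3)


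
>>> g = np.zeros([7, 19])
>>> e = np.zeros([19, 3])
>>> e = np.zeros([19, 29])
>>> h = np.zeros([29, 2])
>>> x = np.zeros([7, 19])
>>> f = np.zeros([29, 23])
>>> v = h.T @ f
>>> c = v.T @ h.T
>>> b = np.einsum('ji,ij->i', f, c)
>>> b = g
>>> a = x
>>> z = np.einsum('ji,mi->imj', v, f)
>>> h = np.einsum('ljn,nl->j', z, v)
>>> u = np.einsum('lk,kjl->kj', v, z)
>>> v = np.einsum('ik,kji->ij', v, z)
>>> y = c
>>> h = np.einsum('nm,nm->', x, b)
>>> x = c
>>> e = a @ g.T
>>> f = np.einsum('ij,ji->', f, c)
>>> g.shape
(7, 19)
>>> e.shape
(7, 7)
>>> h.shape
()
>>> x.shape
(23, 29)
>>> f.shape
()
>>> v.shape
(2, 29)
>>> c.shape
(23, 29)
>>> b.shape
(7, 19)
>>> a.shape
(7, 19)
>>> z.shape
(23, 29, 2)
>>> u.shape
(23, 29)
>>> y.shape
(23, 29)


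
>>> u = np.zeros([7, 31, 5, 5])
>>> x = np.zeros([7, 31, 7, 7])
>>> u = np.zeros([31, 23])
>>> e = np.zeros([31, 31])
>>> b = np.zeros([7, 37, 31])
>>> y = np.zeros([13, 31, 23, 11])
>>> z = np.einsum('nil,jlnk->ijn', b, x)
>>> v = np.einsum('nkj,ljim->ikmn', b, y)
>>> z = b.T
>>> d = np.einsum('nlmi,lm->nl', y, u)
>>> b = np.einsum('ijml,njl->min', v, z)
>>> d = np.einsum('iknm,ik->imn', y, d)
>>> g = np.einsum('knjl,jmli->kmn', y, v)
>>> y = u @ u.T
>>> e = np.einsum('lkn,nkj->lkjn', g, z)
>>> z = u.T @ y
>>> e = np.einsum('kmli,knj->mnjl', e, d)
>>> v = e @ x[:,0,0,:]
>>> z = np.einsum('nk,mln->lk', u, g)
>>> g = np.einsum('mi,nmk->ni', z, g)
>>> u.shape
(31, 23)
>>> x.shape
(7, 31, 7, 7)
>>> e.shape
(37, 11, 23, 7)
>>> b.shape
(11, 23, 31)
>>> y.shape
(31, 31)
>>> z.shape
(37, 23)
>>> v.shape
(37, 11, 23, 7)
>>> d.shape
(13, 11, 23)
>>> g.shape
(13, 23)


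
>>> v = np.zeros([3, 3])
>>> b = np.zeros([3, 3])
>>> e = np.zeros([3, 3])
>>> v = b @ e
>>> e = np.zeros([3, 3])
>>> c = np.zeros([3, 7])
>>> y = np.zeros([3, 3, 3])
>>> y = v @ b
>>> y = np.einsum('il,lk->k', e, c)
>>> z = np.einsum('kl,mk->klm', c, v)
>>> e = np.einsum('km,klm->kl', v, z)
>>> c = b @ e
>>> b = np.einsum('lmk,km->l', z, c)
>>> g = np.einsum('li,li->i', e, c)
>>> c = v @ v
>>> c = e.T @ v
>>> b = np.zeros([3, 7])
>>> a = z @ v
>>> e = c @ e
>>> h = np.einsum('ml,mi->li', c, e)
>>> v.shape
(3, 3)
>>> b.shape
(3, 7)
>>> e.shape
(7, 7)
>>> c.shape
(7, 3)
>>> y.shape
(7,)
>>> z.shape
(3, 7, 3)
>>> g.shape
(7,)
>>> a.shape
(3, 7, 3)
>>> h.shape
(3, 7)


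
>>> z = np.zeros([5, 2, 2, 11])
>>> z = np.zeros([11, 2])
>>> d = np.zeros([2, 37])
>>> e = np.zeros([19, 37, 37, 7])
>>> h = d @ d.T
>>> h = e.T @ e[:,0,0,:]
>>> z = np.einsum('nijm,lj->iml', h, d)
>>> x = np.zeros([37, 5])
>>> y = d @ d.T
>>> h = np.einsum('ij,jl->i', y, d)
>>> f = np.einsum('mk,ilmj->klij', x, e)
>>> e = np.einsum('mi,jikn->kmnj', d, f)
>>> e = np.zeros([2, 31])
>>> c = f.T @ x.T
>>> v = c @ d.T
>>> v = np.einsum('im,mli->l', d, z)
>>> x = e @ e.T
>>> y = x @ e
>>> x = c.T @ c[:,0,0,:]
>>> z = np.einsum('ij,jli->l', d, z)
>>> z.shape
(7,)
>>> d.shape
(2, 37)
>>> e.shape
(2, 31)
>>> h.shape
(2,)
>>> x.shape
(37, 37, 19, 37)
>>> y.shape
(2, 31)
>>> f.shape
(5, 37, 19, 7)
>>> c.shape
(7, 19, 37, 37)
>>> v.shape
(7,)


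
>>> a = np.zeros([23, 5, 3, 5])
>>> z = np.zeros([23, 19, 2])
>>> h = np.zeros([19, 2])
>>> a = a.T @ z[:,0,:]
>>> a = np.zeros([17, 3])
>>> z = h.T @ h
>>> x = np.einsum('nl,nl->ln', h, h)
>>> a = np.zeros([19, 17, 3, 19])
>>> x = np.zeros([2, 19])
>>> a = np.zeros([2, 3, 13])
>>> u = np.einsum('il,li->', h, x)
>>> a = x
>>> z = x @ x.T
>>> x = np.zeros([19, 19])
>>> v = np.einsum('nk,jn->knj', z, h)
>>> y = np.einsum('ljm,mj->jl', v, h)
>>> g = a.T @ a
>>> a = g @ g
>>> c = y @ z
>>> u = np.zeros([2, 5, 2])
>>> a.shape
(19, 19)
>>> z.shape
(2, 2)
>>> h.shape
(19, 2)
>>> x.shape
(19, 19)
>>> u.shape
(2, 5, 2)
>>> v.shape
(2, 2, 19)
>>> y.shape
(2, 2)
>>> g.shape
(19, 19)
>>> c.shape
(2, 2)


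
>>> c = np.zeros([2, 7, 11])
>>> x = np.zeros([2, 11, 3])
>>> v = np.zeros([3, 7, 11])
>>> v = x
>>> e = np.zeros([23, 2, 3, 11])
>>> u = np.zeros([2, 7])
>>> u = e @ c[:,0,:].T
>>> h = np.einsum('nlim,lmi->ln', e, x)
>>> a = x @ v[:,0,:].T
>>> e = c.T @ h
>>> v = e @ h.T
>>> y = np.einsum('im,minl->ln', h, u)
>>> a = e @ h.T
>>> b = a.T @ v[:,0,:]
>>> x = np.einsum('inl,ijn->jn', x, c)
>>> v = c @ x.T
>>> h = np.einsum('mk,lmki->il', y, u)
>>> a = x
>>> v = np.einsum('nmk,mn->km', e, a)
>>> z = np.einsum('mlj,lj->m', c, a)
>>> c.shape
(2, 7, 11)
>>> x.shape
(7, 11)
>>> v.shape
(23, 7)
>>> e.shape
(11, 7, 23)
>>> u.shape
(23, 2, 3, 2)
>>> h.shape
(2, 23)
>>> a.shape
(7, 11)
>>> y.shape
(2, 3)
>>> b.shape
(2, 7, 2)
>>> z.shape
(2,)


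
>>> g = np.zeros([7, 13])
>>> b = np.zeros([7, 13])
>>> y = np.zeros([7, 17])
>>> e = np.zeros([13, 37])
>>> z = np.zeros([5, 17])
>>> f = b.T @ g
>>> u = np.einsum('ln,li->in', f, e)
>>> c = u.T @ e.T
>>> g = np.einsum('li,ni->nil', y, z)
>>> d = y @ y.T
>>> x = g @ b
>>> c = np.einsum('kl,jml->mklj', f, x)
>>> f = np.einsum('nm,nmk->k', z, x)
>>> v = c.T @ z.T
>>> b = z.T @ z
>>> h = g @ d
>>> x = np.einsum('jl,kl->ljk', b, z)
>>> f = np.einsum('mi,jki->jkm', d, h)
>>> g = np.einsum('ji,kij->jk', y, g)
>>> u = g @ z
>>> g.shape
(7, 5)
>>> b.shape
(17, 17)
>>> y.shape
(7, 17)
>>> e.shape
(13, 37)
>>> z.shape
(5, 17)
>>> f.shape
(5, 17, 7)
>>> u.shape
(7, 17)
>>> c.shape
(17, 13, 13, 5)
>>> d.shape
(7, 7)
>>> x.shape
(17, 17, 5)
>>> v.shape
(5, 13, 13, 5)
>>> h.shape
(5, 17, 7)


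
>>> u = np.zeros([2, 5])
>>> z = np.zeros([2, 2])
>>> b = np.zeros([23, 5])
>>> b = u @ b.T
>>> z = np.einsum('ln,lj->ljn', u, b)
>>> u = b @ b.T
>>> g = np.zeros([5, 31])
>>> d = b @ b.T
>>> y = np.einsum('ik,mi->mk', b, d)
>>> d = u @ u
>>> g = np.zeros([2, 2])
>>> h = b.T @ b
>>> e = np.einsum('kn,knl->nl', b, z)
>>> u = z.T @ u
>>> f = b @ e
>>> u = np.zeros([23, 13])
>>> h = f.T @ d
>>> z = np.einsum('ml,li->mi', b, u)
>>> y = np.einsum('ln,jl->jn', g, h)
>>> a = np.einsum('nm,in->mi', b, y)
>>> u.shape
(23, 13)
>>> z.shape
(2, 13)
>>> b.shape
(2, 23)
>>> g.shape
(2, 2)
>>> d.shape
(2, 2)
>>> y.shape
(5, 2)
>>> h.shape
(5, 2)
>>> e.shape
(23, 5)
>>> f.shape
(2, 5)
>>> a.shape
(23, 5)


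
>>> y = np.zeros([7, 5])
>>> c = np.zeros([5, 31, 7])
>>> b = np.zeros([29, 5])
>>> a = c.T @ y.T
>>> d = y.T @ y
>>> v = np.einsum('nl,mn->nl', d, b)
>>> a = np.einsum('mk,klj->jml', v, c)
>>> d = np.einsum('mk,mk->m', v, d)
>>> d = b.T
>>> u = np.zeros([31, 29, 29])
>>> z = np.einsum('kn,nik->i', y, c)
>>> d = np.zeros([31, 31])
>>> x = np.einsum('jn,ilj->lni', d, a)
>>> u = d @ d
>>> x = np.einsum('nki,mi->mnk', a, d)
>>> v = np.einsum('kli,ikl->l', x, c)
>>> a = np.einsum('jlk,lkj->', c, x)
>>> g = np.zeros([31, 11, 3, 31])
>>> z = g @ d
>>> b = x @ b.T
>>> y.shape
(7, 5)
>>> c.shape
(5, 31, 7)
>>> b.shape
(31, 7, 29)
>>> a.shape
()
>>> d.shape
(31, 31)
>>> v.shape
(7,)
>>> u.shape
(31, 31)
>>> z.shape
(31, 11, 3, 31)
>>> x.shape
(31, 7, 5)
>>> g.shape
(31, 11, 3, 31)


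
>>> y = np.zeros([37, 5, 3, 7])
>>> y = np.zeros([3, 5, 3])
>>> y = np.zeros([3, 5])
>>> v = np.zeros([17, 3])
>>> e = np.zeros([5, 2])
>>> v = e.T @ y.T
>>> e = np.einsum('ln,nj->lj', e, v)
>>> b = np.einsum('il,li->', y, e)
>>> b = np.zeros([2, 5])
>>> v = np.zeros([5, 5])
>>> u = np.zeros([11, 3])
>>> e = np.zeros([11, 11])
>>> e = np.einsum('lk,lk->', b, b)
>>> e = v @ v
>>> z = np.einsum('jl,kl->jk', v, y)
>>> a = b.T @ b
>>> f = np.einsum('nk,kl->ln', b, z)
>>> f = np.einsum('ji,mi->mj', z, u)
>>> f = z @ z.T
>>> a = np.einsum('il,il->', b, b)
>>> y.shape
(3, 5)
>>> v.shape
(5, 5)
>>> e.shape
(5, 5)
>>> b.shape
(2, 5)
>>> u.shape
(11, 3)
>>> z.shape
(5, 3)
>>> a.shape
()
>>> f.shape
(5, 5)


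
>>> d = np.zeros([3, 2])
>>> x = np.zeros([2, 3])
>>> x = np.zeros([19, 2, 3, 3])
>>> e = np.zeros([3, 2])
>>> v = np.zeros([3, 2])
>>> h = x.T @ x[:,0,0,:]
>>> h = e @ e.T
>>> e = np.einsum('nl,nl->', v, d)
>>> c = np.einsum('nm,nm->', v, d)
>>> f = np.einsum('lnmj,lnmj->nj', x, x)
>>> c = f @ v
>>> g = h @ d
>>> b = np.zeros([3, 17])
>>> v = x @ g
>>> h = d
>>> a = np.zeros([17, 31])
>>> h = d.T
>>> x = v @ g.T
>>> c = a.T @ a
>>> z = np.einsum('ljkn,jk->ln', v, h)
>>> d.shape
(3, 2)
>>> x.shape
(19, 2, 3, 3)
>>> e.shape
()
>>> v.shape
(19, 2, 3, 2)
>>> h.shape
(2, 3)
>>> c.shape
(31, 31)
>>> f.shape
(2, 3)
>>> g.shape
(3, 2)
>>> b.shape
(3, 17)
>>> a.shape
(17, 31)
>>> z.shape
(19, 2)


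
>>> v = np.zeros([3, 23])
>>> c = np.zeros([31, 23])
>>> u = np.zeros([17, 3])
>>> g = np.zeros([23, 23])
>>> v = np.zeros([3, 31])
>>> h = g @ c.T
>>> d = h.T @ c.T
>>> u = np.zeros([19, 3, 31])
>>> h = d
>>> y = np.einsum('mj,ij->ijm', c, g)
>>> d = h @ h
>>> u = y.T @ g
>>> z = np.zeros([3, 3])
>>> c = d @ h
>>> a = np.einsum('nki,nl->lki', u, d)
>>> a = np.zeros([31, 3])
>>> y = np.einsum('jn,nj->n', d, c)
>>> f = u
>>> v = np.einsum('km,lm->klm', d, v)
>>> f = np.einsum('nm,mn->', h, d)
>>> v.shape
(31, 3, 31)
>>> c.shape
(31, 31)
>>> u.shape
(31, 23, 23)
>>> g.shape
(23, 23)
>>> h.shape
(31, 31)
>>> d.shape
(31, 31)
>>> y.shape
(31,)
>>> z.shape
(3, 3)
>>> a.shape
(31, 3)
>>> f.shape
()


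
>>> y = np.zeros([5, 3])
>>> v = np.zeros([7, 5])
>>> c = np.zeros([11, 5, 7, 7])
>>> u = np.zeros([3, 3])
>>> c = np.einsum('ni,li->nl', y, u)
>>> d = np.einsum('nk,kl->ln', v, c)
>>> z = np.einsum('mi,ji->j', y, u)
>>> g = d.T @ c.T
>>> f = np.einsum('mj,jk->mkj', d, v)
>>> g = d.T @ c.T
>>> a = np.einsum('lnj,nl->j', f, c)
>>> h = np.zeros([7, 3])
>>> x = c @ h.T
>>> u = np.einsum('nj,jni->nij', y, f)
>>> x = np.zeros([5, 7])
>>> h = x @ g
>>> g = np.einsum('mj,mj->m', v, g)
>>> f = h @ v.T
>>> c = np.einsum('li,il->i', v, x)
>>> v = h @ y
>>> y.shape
(5, 3)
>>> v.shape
(5, 3)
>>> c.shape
(5,)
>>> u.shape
(5, 7, 3)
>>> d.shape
(3, 7)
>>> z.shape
(3,)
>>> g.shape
(7,)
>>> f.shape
(5, 7)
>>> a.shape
(7,)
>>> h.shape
(5, 5)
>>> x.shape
(5, 7)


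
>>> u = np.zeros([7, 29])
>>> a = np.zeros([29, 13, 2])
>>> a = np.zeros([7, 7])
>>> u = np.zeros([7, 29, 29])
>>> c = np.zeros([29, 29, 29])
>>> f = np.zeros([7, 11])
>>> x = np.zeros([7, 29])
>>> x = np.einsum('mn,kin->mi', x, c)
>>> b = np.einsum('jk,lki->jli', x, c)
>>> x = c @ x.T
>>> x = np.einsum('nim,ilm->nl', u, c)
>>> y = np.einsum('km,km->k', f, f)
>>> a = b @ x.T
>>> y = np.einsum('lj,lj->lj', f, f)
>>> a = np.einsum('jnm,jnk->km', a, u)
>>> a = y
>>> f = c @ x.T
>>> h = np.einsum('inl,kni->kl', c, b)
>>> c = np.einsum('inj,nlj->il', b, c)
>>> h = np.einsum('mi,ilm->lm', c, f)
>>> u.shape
(7, 29, 29)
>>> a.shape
(7, 11)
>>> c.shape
(7, 29)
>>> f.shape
(29, 29, 7)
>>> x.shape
(7, 29)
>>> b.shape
(7, 29, 29)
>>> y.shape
(7, 11)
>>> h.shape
(29, 7)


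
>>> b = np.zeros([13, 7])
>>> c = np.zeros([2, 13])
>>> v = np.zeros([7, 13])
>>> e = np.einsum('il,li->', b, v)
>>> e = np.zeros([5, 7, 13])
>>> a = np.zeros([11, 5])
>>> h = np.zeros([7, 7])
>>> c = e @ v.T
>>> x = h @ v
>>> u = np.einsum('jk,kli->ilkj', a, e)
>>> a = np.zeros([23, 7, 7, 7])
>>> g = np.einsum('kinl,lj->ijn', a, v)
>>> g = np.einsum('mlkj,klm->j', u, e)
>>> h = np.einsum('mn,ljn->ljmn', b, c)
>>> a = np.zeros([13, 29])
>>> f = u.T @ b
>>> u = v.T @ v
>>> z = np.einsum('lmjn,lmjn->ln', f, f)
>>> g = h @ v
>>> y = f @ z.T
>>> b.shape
(13, 7)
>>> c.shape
(5, 7, 7)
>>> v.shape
(7, 13)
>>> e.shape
(5, 7, 13)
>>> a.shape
(13, 29)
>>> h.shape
(5, 7, 13, 7)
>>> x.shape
(7, 13)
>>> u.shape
(13, 13)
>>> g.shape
(5, 7, 13, 13)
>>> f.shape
(11, 5, 7, 7)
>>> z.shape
(11, 7)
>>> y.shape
(11, 5, 7, 11)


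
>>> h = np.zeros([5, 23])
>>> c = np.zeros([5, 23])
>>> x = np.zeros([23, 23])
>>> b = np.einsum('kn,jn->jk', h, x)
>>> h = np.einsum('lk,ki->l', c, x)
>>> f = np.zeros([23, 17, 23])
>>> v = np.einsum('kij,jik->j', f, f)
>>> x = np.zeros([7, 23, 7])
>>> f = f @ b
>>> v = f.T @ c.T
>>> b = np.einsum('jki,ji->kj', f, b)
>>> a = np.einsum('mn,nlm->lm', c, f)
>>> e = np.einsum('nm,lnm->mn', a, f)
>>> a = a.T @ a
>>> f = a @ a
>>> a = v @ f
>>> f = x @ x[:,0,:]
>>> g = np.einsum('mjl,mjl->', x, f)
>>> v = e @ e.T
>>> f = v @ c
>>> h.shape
(5,)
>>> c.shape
(5, 23)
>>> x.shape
(7, 23, 7)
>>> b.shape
(17, 23)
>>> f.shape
(5, 23)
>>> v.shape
(5, 5)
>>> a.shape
(5, 17, 5)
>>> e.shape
(5, 17)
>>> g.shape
()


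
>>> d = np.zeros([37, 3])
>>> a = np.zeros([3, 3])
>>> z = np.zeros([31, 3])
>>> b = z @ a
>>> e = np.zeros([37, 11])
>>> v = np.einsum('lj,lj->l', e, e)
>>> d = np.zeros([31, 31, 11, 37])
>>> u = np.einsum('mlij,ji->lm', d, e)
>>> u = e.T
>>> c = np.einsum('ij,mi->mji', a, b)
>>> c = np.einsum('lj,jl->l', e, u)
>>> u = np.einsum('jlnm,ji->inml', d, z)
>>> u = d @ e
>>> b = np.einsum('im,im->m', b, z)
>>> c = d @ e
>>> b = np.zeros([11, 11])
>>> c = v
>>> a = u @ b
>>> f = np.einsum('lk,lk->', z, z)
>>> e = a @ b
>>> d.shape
(31, 31, 11, 37)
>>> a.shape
(31, 31, 11, 11)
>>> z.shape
(31, 3)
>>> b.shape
(11, 11)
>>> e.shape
(31, 31, 11, 11)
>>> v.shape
(37,)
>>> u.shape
(31, 31, 11, 11)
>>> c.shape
(37,)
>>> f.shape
()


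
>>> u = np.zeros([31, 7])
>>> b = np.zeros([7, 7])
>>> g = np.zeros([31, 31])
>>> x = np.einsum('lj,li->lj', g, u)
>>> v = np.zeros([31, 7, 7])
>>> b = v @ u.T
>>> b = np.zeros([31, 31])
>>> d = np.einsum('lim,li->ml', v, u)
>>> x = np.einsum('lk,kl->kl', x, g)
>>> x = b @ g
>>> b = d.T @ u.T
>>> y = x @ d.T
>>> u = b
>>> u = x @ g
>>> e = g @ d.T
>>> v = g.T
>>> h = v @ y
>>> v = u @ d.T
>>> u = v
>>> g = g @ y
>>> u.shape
(31, 7)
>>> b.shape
(31, 31)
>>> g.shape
(31, 7)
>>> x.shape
(31, 31)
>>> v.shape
(31, 7)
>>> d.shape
(7, 31)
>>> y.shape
(31, 7)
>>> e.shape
(31, 7)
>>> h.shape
(31, 7)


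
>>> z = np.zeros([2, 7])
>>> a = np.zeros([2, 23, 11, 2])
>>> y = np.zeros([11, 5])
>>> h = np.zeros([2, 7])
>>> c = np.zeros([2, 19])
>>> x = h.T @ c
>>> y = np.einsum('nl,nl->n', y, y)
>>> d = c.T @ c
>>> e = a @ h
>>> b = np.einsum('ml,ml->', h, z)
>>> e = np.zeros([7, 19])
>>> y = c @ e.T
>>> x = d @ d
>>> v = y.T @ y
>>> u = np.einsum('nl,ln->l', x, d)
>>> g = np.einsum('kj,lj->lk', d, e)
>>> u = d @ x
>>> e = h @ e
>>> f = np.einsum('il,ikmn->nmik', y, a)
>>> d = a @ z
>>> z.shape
(2, 7)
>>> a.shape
(2, 23, 11, 2)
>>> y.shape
(2, 7)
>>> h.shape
(2, 7)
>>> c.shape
(2, 19)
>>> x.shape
(19, 19)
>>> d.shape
(2, 23, 11, 7)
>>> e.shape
(2, 19)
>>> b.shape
()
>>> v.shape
(7, 7)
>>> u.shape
(19, 19)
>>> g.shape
(7, 19)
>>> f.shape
(2, 11, 2, 23)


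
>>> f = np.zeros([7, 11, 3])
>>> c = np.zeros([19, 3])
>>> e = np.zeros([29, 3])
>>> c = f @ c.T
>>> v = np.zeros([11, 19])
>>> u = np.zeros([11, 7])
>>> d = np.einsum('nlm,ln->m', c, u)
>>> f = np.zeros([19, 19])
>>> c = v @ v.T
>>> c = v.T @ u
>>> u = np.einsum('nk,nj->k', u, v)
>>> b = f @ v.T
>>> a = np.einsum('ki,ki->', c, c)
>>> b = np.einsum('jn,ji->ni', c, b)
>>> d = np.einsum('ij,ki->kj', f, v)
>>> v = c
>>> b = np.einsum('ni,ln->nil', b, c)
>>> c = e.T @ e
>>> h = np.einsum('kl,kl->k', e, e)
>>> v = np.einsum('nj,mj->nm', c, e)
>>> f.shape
(19, 19)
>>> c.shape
(3, 3)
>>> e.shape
(29, 3)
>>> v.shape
(3, 29)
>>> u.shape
(7,)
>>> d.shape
(11, 19)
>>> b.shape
(7, 11, 19)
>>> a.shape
()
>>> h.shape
(29,)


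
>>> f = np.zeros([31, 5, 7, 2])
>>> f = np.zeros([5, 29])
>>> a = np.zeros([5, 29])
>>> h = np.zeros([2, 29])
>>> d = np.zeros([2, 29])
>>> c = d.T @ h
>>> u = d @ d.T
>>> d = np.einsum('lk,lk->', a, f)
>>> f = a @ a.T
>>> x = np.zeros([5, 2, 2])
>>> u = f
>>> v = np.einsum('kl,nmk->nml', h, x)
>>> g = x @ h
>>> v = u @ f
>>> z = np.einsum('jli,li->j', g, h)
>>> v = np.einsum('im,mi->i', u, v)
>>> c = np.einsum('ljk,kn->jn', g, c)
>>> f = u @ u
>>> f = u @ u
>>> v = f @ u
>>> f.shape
(5, 5)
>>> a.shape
(5, 29)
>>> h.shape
(2, 29)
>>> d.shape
()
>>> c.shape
(2, 29)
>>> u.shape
(5, 5)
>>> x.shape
(5, 2, 2)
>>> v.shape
(5, 5)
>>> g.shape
(5, 2, 29)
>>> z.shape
(5,)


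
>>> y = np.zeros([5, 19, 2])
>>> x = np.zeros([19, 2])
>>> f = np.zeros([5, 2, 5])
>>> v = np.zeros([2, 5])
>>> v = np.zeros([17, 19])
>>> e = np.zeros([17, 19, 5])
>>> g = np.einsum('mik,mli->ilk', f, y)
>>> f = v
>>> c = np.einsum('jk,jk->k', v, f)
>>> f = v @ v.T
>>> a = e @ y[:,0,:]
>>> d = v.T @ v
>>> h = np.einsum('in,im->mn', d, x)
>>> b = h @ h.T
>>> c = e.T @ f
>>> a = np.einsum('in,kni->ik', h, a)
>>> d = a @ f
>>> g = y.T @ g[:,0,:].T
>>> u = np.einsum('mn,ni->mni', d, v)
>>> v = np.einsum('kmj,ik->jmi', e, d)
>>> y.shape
(5, 19, 2)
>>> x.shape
(19, 2)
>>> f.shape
(17, 17)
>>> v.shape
(5, 19, 2)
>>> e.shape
(17, 19, 5)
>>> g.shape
(2, 19, 2)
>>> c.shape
(5, 19, 17)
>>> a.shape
(2, 17)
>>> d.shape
(2, 17)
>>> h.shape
(2, 19)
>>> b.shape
(2, 2)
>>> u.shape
(2, 17, 19)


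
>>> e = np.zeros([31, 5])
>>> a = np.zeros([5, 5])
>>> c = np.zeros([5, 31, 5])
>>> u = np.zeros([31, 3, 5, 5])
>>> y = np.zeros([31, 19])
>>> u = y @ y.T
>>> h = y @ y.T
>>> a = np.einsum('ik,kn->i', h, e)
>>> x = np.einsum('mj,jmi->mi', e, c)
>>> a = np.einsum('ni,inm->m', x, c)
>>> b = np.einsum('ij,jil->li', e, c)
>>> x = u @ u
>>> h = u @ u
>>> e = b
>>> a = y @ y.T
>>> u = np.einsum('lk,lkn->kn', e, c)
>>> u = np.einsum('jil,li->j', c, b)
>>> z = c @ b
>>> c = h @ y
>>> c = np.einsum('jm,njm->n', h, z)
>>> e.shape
(5, 31)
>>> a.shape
(31, 31)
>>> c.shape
(5,)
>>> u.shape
(5,)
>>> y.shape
(31, 19)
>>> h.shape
(31, 31)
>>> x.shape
(31, 31)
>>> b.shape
(5, 31)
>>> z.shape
(5, 31, 31)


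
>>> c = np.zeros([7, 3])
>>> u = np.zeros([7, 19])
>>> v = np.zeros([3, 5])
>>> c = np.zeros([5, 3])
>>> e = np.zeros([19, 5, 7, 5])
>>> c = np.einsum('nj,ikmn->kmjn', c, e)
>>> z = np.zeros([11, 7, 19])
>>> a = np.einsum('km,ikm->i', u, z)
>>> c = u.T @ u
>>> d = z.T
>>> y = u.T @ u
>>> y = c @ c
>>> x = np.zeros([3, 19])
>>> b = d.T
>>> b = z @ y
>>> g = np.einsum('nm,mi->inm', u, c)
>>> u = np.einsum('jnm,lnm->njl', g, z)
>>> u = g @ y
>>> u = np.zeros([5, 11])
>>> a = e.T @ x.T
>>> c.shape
(19, 19)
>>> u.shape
(5, 11)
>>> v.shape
(3, 5)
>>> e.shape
(19, 5, 7, 5)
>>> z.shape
(11, 7, 19)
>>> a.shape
(5, 7, 5, 3)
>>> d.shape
(19, 7, 11)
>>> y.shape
(19, 19)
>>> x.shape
(3, 19)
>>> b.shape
(11, 7, 19)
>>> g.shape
(19, 7, 19)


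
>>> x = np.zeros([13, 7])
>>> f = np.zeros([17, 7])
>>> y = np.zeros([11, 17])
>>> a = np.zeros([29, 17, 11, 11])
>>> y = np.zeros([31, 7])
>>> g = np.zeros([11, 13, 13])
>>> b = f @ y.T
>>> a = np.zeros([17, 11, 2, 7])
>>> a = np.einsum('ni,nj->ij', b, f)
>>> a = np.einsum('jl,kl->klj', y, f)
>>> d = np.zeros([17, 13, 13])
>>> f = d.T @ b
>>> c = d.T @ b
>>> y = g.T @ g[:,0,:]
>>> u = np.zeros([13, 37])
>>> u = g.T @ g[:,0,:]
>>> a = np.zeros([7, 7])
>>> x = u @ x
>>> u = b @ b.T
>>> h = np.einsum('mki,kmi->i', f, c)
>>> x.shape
(13, 13, 7)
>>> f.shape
(13, 13, 31)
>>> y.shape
(13, 13, 13)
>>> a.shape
(7, 7)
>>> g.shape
(11, 13, 13)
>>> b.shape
(17, 31)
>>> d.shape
(17, 13, 13)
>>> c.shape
(13, 13, 31)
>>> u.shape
(17, 17)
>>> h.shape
(31,)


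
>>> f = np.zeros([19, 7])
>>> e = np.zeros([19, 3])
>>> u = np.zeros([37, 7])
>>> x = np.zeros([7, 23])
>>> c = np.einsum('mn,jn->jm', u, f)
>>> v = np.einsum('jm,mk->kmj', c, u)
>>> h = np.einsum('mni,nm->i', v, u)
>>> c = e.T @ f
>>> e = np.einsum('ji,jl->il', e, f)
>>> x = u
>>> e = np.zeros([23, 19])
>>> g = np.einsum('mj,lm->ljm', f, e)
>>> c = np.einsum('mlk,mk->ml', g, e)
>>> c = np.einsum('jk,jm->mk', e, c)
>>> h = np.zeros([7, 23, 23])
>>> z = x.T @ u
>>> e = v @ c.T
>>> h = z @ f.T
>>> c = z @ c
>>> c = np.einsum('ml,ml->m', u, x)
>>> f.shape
(19, 7)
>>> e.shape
(7, 37, 7)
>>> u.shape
(37, 7)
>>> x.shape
(37, 7)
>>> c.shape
(37,)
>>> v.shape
(7, 37, 19)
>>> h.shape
(7, 19)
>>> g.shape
(23, 7, 19)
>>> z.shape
(7, 7)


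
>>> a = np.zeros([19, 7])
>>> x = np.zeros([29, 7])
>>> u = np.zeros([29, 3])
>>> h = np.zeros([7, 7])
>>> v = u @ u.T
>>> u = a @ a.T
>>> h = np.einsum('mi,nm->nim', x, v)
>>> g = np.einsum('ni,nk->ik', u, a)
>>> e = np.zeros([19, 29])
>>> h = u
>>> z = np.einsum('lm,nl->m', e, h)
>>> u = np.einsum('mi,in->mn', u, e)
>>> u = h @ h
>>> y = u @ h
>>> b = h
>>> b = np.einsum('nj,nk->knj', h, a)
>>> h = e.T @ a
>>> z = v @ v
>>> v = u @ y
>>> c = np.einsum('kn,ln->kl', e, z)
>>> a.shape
(19, 7)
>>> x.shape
(29, 7)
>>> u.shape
(19, 19)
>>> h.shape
(29, 7)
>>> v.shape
(19, 19)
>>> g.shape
(19, 7)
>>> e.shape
(19, 29)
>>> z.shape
(29, 29)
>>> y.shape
(19, 19)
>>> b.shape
(7, 19, 19)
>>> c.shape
(19, 29)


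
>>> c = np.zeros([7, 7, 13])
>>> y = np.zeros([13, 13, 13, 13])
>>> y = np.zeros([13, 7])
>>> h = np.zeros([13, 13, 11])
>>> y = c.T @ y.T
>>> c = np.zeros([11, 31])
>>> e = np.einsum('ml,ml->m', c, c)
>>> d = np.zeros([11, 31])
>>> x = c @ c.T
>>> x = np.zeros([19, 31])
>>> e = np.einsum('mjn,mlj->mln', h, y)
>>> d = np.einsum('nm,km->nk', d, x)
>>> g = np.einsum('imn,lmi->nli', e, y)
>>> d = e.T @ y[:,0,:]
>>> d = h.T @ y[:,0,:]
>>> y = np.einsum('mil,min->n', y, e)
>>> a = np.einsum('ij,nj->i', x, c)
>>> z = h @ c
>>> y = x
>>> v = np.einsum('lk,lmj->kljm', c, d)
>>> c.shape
(11, 31)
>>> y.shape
(19, 31)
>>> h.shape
(13, 13, 11)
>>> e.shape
(13, 7, 11)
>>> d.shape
(11, 13, 13)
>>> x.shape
(19, 31)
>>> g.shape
(11, 13, 13)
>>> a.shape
(19,)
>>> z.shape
(13, 13, 31)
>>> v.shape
(31, 11, 13, 13)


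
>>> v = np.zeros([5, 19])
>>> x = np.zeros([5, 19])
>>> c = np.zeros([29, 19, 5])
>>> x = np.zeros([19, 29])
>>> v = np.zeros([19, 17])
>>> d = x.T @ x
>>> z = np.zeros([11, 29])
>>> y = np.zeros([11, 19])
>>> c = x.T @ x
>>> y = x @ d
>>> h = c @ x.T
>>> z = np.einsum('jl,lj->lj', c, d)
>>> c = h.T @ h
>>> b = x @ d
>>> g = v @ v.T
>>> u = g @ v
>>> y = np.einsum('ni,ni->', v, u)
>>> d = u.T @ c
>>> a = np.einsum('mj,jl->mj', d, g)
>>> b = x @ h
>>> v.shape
(19, 17)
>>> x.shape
(19, 29)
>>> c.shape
(19, 19)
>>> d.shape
(17, 19)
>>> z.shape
(29, 29)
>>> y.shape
()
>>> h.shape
(29, 19)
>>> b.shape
(19, 19)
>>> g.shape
(19, 19)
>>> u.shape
(19, 17)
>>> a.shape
(17, 19)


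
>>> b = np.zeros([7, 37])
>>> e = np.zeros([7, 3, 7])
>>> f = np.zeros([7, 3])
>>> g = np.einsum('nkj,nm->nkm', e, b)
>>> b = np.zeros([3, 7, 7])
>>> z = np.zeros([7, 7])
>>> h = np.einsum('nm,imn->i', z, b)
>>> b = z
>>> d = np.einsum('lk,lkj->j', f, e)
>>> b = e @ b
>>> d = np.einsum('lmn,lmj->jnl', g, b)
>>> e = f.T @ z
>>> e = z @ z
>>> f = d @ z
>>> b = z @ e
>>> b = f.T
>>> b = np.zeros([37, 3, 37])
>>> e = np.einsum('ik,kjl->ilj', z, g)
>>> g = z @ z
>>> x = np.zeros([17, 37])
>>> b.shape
(37, 3, 37)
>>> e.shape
(7, 37, 3)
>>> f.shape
(7, 37, 7)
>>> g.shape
(7, 7)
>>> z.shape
(7, 7)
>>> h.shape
(3,)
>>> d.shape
(7, 37, 7)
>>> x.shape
(17, 37)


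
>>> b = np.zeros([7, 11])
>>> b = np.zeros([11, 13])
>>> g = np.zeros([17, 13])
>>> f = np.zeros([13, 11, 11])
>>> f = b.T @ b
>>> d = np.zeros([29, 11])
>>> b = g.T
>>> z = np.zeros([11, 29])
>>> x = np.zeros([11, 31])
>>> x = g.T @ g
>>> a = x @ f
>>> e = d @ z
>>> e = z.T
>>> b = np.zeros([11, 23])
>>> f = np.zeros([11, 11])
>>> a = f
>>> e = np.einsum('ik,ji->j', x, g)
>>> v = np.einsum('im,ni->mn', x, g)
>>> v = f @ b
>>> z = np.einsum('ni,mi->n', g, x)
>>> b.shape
(11, 23)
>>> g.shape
(17, 13)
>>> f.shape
(11, 11)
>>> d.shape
(29, 11)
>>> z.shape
(17,)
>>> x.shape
(13, 13)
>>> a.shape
(11, 11)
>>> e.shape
(17,)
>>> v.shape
(11, 23)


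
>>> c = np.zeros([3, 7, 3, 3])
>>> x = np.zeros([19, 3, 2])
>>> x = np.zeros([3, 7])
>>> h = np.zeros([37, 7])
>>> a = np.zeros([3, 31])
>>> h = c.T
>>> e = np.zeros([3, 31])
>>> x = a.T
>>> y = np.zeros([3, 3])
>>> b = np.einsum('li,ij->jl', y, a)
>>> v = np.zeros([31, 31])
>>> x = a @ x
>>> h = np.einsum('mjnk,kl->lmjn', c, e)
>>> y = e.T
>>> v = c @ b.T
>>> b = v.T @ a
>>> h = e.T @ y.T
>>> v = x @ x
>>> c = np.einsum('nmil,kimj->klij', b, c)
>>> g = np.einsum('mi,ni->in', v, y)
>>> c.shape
(3, 31, 7, 3)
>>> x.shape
(3, 3)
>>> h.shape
(31, 31)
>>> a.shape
(3, 31)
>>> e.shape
(3, 31)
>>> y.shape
(31, 3)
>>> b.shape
(31, 3, 7, 31)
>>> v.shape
(3, 3)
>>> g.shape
(3, 31)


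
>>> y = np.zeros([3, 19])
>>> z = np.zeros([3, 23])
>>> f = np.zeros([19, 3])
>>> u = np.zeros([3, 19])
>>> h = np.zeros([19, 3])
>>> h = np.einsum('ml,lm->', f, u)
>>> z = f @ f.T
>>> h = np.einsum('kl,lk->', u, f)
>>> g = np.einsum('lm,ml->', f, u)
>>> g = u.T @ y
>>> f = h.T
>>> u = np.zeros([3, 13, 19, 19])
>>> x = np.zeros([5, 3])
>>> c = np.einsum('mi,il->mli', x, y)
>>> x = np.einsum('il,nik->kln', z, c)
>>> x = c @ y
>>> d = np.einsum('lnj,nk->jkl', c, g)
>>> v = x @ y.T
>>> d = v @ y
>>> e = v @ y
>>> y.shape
(3, 19)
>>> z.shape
(19, 19)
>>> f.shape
()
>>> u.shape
(3, 13, 19, 19)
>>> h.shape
()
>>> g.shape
(19, 19)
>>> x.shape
(5, 19, 19)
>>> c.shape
(5, 19, 3)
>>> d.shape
(5, 19, 19)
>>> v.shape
(5, 19, 3)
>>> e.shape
(5, 19, 19)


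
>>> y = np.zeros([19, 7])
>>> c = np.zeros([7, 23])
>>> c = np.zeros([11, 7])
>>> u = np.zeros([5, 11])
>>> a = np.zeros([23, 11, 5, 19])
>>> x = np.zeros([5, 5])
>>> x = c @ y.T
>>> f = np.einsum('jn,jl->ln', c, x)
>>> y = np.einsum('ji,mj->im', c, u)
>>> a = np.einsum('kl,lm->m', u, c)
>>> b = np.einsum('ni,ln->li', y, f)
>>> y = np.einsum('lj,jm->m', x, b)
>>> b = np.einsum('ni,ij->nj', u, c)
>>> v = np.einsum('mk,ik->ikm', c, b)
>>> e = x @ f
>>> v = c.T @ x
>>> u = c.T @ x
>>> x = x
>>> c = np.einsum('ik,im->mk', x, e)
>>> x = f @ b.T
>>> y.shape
(5,)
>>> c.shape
(7, 19)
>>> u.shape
(7, 19)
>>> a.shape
(7,)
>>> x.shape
(19, 5)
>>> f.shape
(19, 7)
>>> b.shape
(5, 7)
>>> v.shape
(7, 19)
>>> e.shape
(11, 7)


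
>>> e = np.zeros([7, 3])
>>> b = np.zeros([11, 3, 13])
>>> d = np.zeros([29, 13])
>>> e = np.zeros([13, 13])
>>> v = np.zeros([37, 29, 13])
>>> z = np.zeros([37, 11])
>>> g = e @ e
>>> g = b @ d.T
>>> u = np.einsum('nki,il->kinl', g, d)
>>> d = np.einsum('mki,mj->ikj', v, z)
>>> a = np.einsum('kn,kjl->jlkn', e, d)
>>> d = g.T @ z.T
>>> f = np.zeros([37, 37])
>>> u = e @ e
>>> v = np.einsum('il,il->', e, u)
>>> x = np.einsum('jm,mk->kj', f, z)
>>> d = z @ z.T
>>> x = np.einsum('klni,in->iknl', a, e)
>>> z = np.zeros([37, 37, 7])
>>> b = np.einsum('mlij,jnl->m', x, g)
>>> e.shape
(13, 13)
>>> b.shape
(13,)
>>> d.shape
(37, 37)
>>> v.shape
()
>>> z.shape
(37, 37, 7)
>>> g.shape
(11, 3, 29)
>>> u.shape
(13, 13)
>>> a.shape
(29, 11, 13, 13)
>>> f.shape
(37, 37)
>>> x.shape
(13, 29, 13, 11)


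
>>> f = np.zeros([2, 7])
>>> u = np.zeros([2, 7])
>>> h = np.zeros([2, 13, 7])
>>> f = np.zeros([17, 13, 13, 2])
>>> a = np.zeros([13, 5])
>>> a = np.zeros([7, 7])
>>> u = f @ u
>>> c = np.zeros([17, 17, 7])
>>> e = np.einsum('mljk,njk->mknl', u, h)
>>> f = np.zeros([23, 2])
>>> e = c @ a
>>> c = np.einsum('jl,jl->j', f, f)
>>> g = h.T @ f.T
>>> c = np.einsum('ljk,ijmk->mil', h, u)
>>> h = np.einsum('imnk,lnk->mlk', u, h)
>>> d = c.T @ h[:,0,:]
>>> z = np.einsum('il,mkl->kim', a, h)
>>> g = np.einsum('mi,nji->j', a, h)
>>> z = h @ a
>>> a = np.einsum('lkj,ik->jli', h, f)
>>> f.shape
(23, 2)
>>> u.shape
(17, 13, 13, 7)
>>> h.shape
(13, 2, 7)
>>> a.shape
(7, 13, 23)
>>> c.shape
(13, 17, 2)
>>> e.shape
(17, 17, 7)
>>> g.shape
(2,)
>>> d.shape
(2, 17, 7)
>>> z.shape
(13, 2, 7)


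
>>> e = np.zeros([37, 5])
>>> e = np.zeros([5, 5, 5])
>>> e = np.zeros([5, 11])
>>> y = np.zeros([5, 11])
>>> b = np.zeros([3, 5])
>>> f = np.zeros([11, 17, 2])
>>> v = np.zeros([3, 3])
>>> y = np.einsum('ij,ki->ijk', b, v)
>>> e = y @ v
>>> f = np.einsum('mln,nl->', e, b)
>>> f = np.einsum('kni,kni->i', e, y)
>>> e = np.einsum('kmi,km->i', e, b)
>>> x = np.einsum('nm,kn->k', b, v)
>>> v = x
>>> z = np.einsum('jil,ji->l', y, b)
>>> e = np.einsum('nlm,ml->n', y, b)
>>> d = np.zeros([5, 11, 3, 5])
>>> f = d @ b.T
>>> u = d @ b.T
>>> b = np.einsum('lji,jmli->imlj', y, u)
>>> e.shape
(3,)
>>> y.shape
(3, 5, 3)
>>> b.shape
(3, 11, 3, 5)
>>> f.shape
(5, 11, 3, 3)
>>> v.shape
(3,)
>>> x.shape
(3,)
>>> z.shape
(3,)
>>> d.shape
(5, 11, 3, 5)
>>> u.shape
(5, 11, 3, 3)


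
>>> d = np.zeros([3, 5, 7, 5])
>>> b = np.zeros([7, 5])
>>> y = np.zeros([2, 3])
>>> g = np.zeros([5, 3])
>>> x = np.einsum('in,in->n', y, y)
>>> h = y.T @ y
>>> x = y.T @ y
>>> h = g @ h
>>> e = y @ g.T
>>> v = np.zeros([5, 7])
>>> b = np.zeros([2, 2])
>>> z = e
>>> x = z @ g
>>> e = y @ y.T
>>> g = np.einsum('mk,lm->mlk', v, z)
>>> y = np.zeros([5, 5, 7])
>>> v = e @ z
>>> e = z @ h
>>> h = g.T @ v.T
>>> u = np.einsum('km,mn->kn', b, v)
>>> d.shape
(3, 5, 7, 5)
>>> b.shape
(2, 2)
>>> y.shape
(5, 5, 7)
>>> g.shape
(5, 2, 7)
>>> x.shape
(2, 3)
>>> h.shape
(7, 2, 2)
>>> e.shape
(2, 3)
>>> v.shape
(2, 5)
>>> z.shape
(2, 5)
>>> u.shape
(2, 5)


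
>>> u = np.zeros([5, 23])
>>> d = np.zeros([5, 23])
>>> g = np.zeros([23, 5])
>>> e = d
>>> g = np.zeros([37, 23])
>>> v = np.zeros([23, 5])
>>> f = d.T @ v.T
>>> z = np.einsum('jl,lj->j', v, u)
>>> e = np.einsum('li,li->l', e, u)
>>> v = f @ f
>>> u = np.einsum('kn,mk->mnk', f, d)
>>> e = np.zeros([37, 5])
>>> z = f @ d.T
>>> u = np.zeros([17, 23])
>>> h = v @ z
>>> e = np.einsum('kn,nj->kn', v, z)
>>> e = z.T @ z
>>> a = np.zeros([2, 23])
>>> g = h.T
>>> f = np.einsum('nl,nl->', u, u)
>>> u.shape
(17, 23)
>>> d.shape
(5, 23)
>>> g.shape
(5, 23)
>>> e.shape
(5, 5)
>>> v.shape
(23, 23)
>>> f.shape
()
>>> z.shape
(23, 5)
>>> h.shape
(23, 5)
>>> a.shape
(2, 23)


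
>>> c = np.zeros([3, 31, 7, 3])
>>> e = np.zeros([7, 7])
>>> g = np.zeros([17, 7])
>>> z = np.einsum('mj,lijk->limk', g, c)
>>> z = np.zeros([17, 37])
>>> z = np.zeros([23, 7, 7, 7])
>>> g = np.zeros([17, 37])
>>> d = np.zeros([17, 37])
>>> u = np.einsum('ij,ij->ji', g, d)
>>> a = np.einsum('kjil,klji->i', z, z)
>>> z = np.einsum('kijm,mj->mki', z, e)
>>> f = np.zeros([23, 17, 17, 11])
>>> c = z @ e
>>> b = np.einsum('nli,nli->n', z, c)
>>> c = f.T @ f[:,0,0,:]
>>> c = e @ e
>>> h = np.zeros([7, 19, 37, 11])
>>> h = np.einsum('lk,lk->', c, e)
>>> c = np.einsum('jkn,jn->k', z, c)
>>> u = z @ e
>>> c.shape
(23,)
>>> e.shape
(7, 7)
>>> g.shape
(17, 37)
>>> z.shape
(7, 23, 7)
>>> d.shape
(17, 37)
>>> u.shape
(7, 23, 7)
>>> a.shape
(7,)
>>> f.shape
(23, 17, 17, 11)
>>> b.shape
(7,)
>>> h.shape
()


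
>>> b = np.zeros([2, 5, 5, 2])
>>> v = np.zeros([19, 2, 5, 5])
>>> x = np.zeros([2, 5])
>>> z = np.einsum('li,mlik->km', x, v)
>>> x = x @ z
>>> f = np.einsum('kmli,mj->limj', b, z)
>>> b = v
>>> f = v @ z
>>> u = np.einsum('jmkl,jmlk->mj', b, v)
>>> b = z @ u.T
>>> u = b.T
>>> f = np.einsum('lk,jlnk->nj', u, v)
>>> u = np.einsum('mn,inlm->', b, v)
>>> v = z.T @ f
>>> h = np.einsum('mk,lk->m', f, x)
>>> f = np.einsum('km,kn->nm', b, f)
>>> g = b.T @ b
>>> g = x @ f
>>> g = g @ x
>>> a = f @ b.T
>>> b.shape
(5, 2)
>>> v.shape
(19, 19)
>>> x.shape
(2, 19)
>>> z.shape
(5, 19)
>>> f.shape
(19, 2)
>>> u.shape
()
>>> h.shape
(5,)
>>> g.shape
(2, 19)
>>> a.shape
(19, 5)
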